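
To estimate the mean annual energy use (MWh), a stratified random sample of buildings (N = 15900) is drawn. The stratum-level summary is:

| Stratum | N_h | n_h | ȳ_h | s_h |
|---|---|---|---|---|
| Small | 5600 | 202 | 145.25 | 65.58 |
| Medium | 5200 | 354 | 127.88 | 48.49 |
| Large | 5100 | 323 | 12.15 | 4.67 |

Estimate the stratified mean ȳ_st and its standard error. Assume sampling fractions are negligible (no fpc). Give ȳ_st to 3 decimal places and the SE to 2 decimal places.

ȳ_st ≈ 96.877, SE ≈ 1.83

ȳ_st = Σ W_h ȳ_h = (5600·145.25 + 5200·127.88 + 5100·12.15)/15900 = 96.87679
V̂(ȳ_st) = Σ W_h² s_h²/n_h, with W_h = N_h/N and N = 15900:
  stratum Small: (5600/15900)²·65.58²/202 = 2.64103
  stratum Medium: (5200/15900)²·48.49²/354 = 0.710417
  stratum Large: (5100/15900)²·4.67²/323 = 0.00694668
V̂(ȳ_st) = 3.35839
SE(ȳ_st) = √3.35839 = 1.83259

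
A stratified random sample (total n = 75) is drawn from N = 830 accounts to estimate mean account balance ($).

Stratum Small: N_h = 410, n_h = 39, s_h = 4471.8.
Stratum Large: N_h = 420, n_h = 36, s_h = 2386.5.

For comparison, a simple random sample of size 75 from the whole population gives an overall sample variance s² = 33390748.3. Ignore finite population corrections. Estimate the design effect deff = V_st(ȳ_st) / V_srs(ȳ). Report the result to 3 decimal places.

deff ≈ 0.372

V̂(ȳ_st) = Σ W_h² s_h²/n_h, with W_h = N_h/N and N = 830:
  stratum Small: (410/830)²·4471.8²/39 = 125116
  stratum Large: (420/830)²·2386.5²/36 = 40510
V_st = 165626
V_srs = s²/n = 33390748.3/75 = 445210
deff = V_st / V_srs = 165626/445210 = 0.3720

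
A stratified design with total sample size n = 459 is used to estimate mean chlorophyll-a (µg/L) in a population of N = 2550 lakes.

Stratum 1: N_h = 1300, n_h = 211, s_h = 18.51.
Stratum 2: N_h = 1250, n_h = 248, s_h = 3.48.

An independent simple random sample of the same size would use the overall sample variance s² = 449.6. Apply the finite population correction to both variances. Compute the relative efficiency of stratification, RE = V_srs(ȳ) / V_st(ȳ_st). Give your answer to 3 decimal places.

RE ≈ 2.213

V̂(ȳ_st) = Σ W_h² (1 − n_h/N_h) s_h²/n_h, with W_h = N_h/N and N = 2550:
  stratum 1: (1300/2550)²·(1 − 211/1300)·18.51²/211 = 0.353526
  stratum 2: (1250/2550)²·(1 − 248/1250)·3.48²/248 = 0.00940598
V_st = 0.362932
V_srs = (1 − 459/2550)·449.6/459 = 0.803207
Relative efficiency = V_srs / V_st = 0.803207/0.362932 = 2.2131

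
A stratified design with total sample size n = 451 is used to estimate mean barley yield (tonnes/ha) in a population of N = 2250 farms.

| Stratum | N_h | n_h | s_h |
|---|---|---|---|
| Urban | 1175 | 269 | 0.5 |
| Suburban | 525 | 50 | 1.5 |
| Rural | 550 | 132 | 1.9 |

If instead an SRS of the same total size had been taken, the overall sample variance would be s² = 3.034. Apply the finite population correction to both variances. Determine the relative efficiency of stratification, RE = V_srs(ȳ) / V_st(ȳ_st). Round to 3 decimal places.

RE ≈ 1.472

V̂(ȳ_st) = Σ W_h² (1 − n_h/N_h) s_h²/n_h, with W_h = N_h/N and N = 2250:
  stratum Urban: (1175/2250)²·(1 − 269/1175)·0.5²/269 = 0.000195429
  stratum Suburban: (525/2250)²·(1 − 50/525)·1.5²/50 = 0.00221667
  stratum Rural: (550/2250)²·(1 − 132/550)·1.9²/132 = 0.00124196
V_st = 0.00365405
V_srs = (1 − 451/2250)·3.034/451 = 0.00537883
Relative efficiency = V_srs / V_st = 0.00537883/0.00365405 = 1.4720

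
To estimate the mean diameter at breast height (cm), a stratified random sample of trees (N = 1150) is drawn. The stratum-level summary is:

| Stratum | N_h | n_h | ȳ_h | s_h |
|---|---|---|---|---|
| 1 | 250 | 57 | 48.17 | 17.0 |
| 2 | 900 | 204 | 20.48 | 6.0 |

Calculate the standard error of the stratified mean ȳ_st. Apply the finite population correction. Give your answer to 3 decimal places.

V̂(ȳ_st) = Σ W_h² (1 − n_h/N_h) s_h²/n_h, with W_h = N_h/N and N = 1150:
  stratum 1: (250/1150)²·(1 − 57/250)·17.0²/57 = 0.18498
  stratum 2: (900/1150)²·(1 − 204/900)·6.0²/204 = 0.083585
V̂(ȳ_st) = 0.268565
SE(ȳ_st) = √0.268565 = 0.518233

SE(ȳ_st) ≈ 0.518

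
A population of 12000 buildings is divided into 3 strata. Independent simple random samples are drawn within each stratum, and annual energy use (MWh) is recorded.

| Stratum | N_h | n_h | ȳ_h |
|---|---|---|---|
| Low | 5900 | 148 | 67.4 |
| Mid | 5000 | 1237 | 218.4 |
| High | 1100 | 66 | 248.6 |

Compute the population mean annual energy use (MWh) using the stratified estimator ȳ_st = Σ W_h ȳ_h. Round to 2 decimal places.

N = Σ N_h = 12000. Stratum weights W_h = N_h/N.
ȳ_st = (5900·67.4 + 5000·218.4 + 1100·248.6) / 12000 = 146.9267

ȳ_st ≈ 146.93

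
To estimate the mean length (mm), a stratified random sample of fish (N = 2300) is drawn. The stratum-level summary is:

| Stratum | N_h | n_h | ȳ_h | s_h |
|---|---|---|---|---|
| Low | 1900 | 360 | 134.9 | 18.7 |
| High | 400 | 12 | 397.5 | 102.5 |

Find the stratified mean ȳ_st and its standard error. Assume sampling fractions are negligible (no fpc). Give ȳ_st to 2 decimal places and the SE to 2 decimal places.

ȳ_st ≈ 180.57, SE ≈ 5.21

ȳ_st = Σ W_h ȳ_h = (1900·134.9 + 400·397.5)/2300 = 180.56957
V̂(ȳ_st) = Σ W_h² s_h²/n_h, with W_h = N_h/N and N = 2300:
  stratum Low: (1900/2300)²·18.7²/360 = 0.662876
  stratum High: (400/2300)²·102.5²/12 = 26.4808
V̂(ȳ_st) = 27.1437
SE(ȳ_st) = √27.1437 = 5.20996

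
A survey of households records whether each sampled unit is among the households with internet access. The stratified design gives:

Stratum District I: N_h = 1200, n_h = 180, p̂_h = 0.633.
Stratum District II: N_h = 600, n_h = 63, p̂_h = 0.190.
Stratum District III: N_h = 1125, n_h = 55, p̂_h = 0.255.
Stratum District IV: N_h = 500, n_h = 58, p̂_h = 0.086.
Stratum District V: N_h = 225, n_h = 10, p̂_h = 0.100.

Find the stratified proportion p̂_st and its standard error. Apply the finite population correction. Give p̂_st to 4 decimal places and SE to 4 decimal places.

N = 3650; stratum weights W_h = N_h/N.
p̂_st = Σ W_h p̂_h = (1200·0.633 + 600·0.190 + 1125·0.255 + 500·0.086 + 225·0.100)/3650 = 0.33588
V̂(p̂_st) = Σ W_h² (1 − n_h/N_h) p̂_h(1−p̂_h)/(n_h−1):
  stratum District I: (1200/3650)²·(1 − 180/1200)·0.633·0.367/179 = 0.000119237
  stratum District II: (600/3650)²·(1 − 63/600)·0.190·0.810/62 = 6.00325e-05
  stratum District III: (1125/3650)²·(1 − 55/1125)·0.255·0.745/54 = 0.000317873
  stratum District IV: (500/3650)²·(1 − 58/500)·0.086·0.914/57 = 2.28758e-05
  stratum District V: (225/3650)²·(1 − 10/225)·0.100·0.900/9 = 3.63108e-05
V̂(p̂_st) = 0.000556329; SE = √V̂ = 0.0235866

p̂_st ≈ 0.3359, SE ≈ 0.0236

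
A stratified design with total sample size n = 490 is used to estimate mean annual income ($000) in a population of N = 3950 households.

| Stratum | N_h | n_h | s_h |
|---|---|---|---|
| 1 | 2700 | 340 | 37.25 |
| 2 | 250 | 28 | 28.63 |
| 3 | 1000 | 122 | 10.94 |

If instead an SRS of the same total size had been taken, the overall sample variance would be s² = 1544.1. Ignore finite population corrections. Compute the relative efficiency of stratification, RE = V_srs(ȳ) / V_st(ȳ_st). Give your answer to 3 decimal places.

V̂(ȳ_st) = Σ W_h² s_h²/n_h, with W_h = N_h/N and N = 3950:
  stratum 1: (2700/3950)²·37.25²/340 = 1.90681
  stratum 2: (250/3950)²·28.63²/28 = 0.117266
  stratum 3: (1000/3950)²·10.94²/122 = 0.0628754
V_st = 2.08695
V_srs = s²/n = 1544.1/490 = 3.15122
Relative efficiency = V_srs / V_st = 3.15122/2.08695 = 1.5100

RE ≈ 1.510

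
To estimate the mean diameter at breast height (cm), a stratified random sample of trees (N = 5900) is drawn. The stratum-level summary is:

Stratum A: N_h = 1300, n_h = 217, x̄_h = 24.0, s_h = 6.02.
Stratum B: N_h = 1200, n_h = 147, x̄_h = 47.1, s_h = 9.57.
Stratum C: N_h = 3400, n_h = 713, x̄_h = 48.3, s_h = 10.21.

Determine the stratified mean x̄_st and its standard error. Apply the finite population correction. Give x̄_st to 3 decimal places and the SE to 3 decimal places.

x̄_st ≈ 42.702, SE ≈ 0.260

x̄_st = Σ W_h x̄_h = (1300·24.0 + 1200·47.1 + 3400·48.3)/5900 = 42.70169
V̂(x̄_st) = Σ W_h² (1 − n_h/N_h) s_h²/n_h, with W_h = N_h/N and N = 5900:
  stratum A: (1300/5900)²·(1 − 217/1300)·6.02²/217 = 0.00675462
  stratum B: (1200/5900)²·(1 − 147/1200)·9.57²/147 = 0.0226158
  stratum C: (3400/5900)²·(1 − 713/3400)·10.21²/713 = 0.0383711
V̂(x̄_st) = 0.0677416
SE(x̄_st) = √0.0677416 = 0.260272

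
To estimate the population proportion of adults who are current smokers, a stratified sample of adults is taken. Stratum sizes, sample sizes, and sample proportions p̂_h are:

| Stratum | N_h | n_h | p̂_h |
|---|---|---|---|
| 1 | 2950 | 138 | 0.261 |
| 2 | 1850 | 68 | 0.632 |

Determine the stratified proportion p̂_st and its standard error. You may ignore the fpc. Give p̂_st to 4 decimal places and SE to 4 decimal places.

N = 4800; stratum weights W_h = N_h/N.
p̂_st = Σ W_h p̂_h = (2950·0.261 + 1850·0.632)/4800 = 0.40399
V̂(p̂_st) = Σ W_h² p̂_h(1−p̂_h)/(n_h−1):
  stratum 1: (2950/4800)²·0.261·0.739/137 = 0.000531773
  stratum 2: (1850/4800)²·0.632·0.368/67 = 0.000515645
V̂(p̂_st) = 0.00104742; SE = √V̂ = 0.0323638

p̂_st ≈ 0.4040, SE ≈ 0.0324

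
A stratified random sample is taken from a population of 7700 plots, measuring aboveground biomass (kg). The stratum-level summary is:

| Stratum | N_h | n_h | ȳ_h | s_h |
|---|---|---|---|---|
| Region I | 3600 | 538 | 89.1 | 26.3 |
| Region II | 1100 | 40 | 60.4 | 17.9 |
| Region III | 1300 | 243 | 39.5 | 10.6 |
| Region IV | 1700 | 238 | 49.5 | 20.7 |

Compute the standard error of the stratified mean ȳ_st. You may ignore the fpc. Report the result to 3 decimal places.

SE(ȳ_st) ≈ 0.739

V̂(ȳ_st) = Σ W_h² s_h²/n_h, with W_h = N_h/N and N = 7700:
  stratum Region I: (3600/7700)²·26.3²/538 = 0.28103
  stratum Region II: (1100/7700)²·17.9²/40 = 0.163474
  stratum Region III: (1300/7700)²·10.6²/243 = 0.0131799
  stratum Region IV: (1700/7700)²·20.7²/238 = 0.0877567
V̂(ȳ_st) = 0.545441
SE(ȳ_st) = √0.545441 = 0.73854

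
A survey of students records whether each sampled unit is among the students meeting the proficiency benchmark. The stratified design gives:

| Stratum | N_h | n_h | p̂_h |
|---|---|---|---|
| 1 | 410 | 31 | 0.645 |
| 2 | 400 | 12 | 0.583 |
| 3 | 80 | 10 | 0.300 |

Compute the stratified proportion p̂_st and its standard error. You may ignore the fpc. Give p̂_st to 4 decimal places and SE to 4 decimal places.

p̂_st ≈ 0.5861, SE ≈ 0.0792

N = 890; stratum weights W_h = N_h/N.
p̂_st = Σ W_h p̂_h = (410·0.645 + 400·0.583 + 80·0.300)/890 = 0.58612
V̂(p̂_st) = Σ W_h² p̂_h(1−p̂_h)/(n_h−1):
  stratum 1: (410/890)²·0.645·0.355/30 = 0.00161977
  stratum 2: (400/890)²·0.583·0.417/11 = 0.00446428
  stratum 3: (80/890)²·0.300·0.700/9 = 0.000188528
V̂(p̂_st) = 0.00627259; SE = √V̂ = 0.0791997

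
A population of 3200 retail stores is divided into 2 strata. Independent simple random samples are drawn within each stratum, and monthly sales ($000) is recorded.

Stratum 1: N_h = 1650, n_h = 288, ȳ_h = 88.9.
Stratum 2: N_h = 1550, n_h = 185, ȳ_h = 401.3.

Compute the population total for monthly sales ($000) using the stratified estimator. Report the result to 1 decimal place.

τ̂_st ≈ 768700.0

τ̂_st = Σ N_h ȳ_h = 1650·88.9 + 1550·401.3 = 768700.0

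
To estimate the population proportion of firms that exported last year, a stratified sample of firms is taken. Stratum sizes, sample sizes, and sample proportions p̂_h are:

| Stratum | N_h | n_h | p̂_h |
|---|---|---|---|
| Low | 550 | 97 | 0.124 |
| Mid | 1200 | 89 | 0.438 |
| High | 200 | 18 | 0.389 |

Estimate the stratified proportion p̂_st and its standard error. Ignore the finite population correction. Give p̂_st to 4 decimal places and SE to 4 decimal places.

p̂_st ≈ 0.3444, SE ≈ 0.0360

N = 1950; stratum weights W_h = N_h/N.
p̂_st = Σ W_h p̂_h = (550·0.124 + 1200·0.438 + 200·0.389)/1950 = 0.34441
V̂(p̂_st) = Σ W_h² p̂_h(1−p̂_h)/(n_h−1):
  stratum Low: (550/1950)²·0.124·0.876/96 = 9.00141e-05
  stratum Mid: (1200/1950)²·0.438·0.562/88 = 0.00105931
  stratum High: (200/1950)²·0.389·0.611/17 = 0.000147073
V̂(p̂_st) = 0.00129639; SE = √V̂ = 0.0360054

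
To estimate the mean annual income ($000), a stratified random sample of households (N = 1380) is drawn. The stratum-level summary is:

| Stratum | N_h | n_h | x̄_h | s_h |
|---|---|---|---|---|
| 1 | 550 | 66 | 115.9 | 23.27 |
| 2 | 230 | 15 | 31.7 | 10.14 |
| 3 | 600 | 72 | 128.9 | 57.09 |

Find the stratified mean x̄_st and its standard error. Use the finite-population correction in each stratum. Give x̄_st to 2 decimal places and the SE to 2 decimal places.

x̄_st ≈ 107.52, SE ≈ 2.98

x̄_st = Σ W_h x̄_h = (550·115.9 + 230·31.7 + 600·128.9)/1380 = 107.51884
V̂(x̄_st) = Σ W_h² (1 − n_h/N_h) s_h²/n_h, with W_h = N_h/N and N = 1380:
  stratum 1: (550/1380)²·(1 − 66/550)·23.27²/66 = 1.14683
  stratum 2: (230/1380)²·(1 − 15/230)·10.14²/15 = 0.177989
  stratum 3: (600/1380)²·(1 − 72/600)·57.09²/72 = 7.53034
V̂(x̄_st) = 8.85516
SE(x̄_st) = √8.85516 = 2.97576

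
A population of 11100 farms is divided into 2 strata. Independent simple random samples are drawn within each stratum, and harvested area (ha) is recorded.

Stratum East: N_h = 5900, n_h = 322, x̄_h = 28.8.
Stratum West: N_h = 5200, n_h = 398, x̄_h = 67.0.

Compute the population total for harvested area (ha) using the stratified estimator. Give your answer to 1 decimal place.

τ̂_st ≈ 518320.0

τ̂_st = Σ N_h x̄_h = 5900·28.8 + 5200·67.0 = 518320.0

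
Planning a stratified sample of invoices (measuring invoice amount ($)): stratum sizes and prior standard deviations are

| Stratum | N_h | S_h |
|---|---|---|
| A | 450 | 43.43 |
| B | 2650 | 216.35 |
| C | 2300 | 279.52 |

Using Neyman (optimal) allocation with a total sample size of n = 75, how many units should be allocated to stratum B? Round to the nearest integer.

Neyman allocation: n_h = n · N_h S_h / Σ N_i S_i, with n = 75.
  stratum A: N_h·S_h = 450·43.43 = 19543.50
  stratum B: N_h·S_h = 2650·216.35 = 573327.50
  stratum C: N_h·S_h = 2300·279.52 = 642896.00
Σ N_h S_h = 1235767.00
n for stratum B = 75·573327.50/1235767.00 = 34.796 → 35

35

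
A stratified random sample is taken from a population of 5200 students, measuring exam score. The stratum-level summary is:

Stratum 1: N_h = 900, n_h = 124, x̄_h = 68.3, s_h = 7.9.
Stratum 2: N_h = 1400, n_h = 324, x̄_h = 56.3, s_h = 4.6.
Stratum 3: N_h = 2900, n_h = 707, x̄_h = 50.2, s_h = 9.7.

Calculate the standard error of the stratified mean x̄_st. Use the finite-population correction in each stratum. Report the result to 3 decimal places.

V̂(x̄_st) = Σ W_h² (1 − n_h/N_h) s_h²/n_h, with W_h = N_h/N and N = 5200:
  stratum 1: (900/5200)²·(1 − 124/900)·7.9²/124 = 0.0129996
  stratum 2: (1400/5200)²·(1 − 324/1400)·4.6²/324 = 0.00363835
  stratum 3: (2900/5200)²·(1 − 707/2900)·9.7²/707 = 0.0313007
V̂(x̄_st) = 0.0479386
SE(x̄_st) = √0.0479386 = 0.218949

SE(x̄_st) ≈ 0.219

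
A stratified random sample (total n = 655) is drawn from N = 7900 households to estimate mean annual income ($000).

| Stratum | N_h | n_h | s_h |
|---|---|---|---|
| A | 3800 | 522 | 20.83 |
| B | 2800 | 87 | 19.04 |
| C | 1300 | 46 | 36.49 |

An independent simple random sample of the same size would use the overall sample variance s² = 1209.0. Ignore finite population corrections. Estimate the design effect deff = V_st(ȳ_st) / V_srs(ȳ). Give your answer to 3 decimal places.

V̂(ȳ_st) = Σ W_h² s_h²/n_h, with W_h = N_h/N and N = 7900:
  stratum A: (3800/7900)²·20.83²/522 = 0.192318
  stratum B: (2800/7900)²·19.04²/87 = 0.523452
  stratum C: (1300/7900)²·36.49²/46 = 0.783831
V_st = 1.4996
V_srs = s²/n = 1209.0/655 = 1.8458
deff = V_st / V_srs = 1.4996/1.8458 = 0.8124

deff ≈ 0.812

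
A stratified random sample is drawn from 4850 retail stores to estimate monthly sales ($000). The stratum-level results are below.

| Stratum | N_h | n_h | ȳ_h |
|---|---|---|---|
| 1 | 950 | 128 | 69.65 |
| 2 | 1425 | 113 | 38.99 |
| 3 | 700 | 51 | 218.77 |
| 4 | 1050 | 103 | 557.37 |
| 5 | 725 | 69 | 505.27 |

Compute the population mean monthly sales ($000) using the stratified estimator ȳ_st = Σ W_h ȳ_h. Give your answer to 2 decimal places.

N = Σ N_h = 4850. Stratum weights W_h = N_h/N.
ȳ_st = (950·69.65 + 1425·38.99 + 700·218.77 + 1050·557.37 + 725·505.27) / 4850 = 252.8714

ȳ_st ≈ 252.87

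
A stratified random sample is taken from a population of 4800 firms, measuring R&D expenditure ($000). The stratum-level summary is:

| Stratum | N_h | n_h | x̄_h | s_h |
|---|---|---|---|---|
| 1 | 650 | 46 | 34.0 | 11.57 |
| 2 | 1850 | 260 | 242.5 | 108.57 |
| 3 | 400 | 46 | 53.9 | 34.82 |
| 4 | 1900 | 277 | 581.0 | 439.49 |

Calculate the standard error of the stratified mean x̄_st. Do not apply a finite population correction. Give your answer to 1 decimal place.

V̂(x̄_st) = Σ W_h² s_h²/n_h, with W_h = N_h/N and N = 4800:
  stratum 1: (650/4800)²·11.57²/46 = 0.0533646
  stratum 2: (1850/4800)²·108.57²/260 = 6.73453
  stratum 3: (400/4800)²·34.82²/46 = 0.183036
  stratum 4: (1900/4800)²·439.49²/277 = 109.255
V̂(x̄_st) = 116.226
SE(x̄_st) = √116.226 = 10.7808

SE(x̄_st) ≈ 10.8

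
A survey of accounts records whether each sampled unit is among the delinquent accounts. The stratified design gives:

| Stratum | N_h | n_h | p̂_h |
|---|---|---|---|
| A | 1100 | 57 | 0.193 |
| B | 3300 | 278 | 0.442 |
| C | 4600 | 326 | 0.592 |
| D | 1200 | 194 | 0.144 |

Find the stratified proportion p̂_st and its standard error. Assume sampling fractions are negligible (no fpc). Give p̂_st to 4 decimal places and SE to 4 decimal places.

N = 10200; stratum weights W_h = N_h/N.
p̂_st = Σ W_h p̂_h = (1100·0.193 + 3300·0.442 + 4600·0.592 + 1200·0.144)/10200 = 0.44774
V̂(p̂_st) = Σ W_h² p̂_h(1−p̂_h)/(n_h−1):
  stratum A: (1100/10200)²·0.193·0.807/56 = 3.23465e-05
  stratum B: (3300/10200)²·0.442·0.558/277 = 9.31975e-05
  stratum C: (4600/10200)²·0.592·0.408/325 = 0.000151152
  stratum D: (1200/10200)²·0.144·0.856/193 = 8.83977e-06
V̂(p̂_st) = 0.000285536; SE = √V̂ = 0.0168978

p̂_st ≈ 0.4477, SE ≈ 0.0169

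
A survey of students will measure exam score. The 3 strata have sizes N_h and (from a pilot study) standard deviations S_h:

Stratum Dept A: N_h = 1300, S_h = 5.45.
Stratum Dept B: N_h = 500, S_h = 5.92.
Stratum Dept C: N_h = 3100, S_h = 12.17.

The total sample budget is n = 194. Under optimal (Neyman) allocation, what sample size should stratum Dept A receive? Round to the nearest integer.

29

Neyman allocation: n_h = n · N_h S_h / Σ N_i S_i, with n = 194.
  stratum Dept A: N_h·S_h = 1300·5.45 = 7085.00
  stratum Dept B: N_h·S_h = 500·5.92 = 2960.00
  stratum Dept C: N_h·S_h = 3100·12.17 = 37727.00
Σ N_h S_h = 47772.00
n for stratum Dept A = 194·7085.00/47772.00 = 28.772 → 29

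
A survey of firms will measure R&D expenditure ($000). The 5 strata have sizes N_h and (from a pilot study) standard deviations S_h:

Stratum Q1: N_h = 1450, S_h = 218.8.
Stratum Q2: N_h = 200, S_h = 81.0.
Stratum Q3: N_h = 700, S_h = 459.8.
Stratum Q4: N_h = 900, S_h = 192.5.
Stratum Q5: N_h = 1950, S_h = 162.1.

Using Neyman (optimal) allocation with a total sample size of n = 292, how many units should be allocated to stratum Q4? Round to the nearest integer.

Neyman allocation: n_h = n · N_h S_h / Σ N_i S_i, with n = 292.
  stratum Q1: N_h·S_h = 1450·218.8 = 317260.00
  stratum Q2: N_h·S_h = 200·81.0 = 16200.00
  stratum Q3: N_h·S_h = 700·459.8 = 321860.00
  stratum Q4: N_h·S_h = 900·192.5 = 173250.00
  stratum Q5: N_h·S_h = 1950·162.1 = 316095.00
Σ N_h S_h = 1144665.00
n for stratum Q4 = 292·173250.00/1144665.00 = 44.195 → 44

44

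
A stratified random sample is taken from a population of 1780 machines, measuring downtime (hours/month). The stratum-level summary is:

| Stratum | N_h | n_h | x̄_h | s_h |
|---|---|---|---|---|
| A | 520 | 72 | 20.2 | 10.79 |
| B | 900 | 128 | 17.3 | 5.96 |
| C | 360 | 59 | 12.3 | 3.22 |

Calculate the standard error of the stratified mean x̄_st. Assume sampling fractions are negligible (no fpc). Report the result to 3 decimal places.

V̂(x̄_st) = Σ W_h² s_h²/n_h, with W_h = N_h/N and N = 1780:
  stratum A: (520/1780)²·10.79²/72 = 0.137999
  stratum B: (900/1780)²·5.96²/128 = 0.0709459
  stratum C: (360/1780)²·3.22²/59 = 0.00718828
V̂(x̄_st) = 0.216134
SE(x̄_st) = √0.216134 = 0.464902

SE(x̄_st) ≈ 0.465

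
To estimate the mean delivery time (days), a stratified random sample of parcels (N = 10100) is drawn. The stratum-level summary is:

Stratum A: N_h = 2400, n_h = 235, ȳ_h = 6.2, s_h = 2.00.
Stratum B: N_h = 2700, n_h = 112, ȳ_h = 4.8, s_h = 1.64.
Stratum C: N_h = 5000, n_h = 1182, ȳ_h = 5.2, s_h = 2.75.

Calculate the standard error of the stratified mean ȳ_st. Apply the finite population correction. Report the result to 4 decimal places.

SE(ȳ_st) ≈ 0.0609

V̂(ȳ_st) = Σ W_h² (1 − n_h/N_h) s_h²/n_h, with W_h = N_h/N and N = 10100:
  stratum A: (2400/10100)²·(1 − 235/2400)·2.00²/235 = 0.000866999
  stratum B: (2700/10100)²·(1 − 112/2700)·1.64²/112 = 0.00164496
  stratum C: (5000/10100)²·(1 − 1182/5000)·2.75²/1182 = 0.00119732
V̂(ȳ_st) = 0.00370928
SE(ȳ_st) = √0.00370928 = 0.0609039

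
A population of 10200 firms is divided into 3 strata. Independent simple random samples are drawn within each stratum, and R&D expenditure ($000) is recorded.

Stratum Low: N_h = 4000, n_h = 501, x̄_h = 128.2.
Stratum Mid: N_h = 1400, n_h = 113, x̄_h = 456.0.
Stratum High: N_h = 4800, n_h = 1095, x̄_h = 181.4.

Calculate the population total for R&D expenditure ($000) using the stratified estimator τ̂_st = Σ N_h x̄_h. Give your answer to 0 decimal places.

τ̂_st ≈ 2021920

τ̂_st = Σ N_h x̄_h = 4000·128.2 + 1400·456.0 + 4800·181.4 = 2021920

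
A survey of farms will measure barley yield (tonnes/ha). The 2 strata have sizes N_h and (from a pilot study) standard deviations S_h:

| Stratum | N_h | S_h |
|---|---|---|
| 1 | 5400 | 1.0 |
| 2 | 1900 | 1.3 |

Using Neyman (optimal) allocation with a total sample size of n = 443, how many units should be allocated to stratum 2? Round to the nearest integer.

Neyman allocation: n_h = n · N_h S_h / Σ N_i S_i, with n = 443.
  stratum 1: N_h·S_h = 5400·1.0 = 5400.00
  stratum 2: N_h·S_h = 1900·1.3 = 2470.00
Σ N_h S_h = 7870.00
n for stratum 2 = 443·2470.00/7870.00 = 139.036 → 139

139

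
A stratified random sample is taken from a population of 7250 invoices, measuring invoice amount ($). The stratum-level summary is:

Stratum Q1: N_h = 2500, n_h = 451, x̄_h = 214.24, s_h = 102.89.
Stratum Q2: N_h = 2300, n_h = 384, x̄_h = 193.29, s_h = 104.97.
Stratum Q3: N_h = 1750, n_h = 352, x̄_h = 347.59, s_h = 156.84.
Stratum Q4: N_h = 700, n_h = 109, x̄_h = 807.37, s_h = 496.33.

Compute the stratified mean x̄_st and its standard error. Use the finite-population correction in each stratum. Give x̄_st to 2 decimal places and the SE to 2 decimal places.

x̄_st = Σ W_h x̄_h = (2500·214.24 + 2300·193.29 + 1750·347.59 + 700·807.37)/7250 = 297.04945
V̂(x̄_st) = Σ W_h² (1 − n_h/N_h) s_h²/n_h, with W_h = N_h/N and N = 7250:
  stratum Q1: (2500/7250)²·(1 − 451/2500)·102.89²/451 = 2.28758
  stratum Q2: (2300/7250)²·(1 − 384/2300)·104.97²/384 = 2.40573
  stratum Q3: (1750/7250)²·(1 − 352/1750)·156.84²/352 = 3.25267
  stratum Q4: (700/7250)²·(1 − 109/700)·496.33²/109 = 17.7879
V̂(x̄_st) = 25.7339
SE(x̄_st) = √25.7339 = 5.07285

x̄_st ≈ 297.05, SE ≈ 5.07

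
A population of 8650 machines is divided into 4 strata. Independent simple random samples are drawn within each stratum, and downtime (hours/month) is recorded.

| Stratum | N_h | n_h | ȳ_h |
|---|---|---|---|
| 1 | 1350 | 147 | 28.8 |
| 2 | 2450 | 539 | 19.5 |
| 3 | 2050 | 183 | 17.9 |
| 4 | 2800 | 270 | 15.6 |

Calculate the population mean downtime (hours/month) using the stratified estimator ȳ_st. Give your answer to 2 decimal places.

ȳ_st ≈ 19.31

N = Σ N_h = 8650. Stratum weights W_h = N_h/N.
ȳ_st = (1350·28.8 + 2450·19.5 + 2050·17.9 + 2800·15.6) / 8650 = 19.3098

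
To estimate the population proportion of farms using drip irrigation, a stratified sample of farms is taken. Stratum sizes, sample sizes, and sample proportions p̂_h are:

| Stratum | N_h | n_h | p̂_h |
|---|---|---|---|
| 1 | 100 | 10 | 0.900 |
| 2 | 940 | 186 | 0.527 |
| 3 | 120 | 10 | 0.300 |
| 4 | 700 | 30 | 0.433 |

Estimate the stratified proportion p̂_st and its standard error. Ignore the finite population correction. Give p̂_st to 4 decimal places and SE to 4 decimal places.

p̂_st ≈ 0.4970, SE ≈ 0.0409

N = 1860; stratum weights W_h = N_h/N.
p̂_st = Σ W_h p̂_h = (100·0.900 + 940·0.527 + 120·0.300 + 700·0.433)/1860 = 0.49703
V̂(p̂_st) = Σ W_h² p̂_h(1−p̂_h)/(n_h−1):
  stratum 1: (100/1860)²·0.900·0.100/9 = 2.89051e-05
  stratum 2: (940/1860)²·0.527·0.473/185 = 0.000344136
  stratum 3: (120/1860)²·0.300·0.700/9 = 9.71211e-05
  stratum 4: (700/1860)²·0.433·0.567/29 = 0.00119907
V̂(p̂_st) = 0.00166923; SE = √V̂ = 0.0408562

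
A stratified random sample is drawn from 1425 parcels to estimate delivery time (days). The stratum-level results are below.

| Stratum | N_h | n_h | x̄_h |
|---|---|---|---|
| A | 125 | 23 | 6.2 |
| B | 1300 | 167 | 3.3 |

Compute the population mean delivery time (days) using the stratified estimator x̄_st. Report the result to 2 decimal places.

x̄_st ≈ 3.55

N = Σ N_h = 1425. Stratum weights W_h = N_h/N.
x̄_st = (125·6.2 + 1300·3.3) / 1425 = 3.5544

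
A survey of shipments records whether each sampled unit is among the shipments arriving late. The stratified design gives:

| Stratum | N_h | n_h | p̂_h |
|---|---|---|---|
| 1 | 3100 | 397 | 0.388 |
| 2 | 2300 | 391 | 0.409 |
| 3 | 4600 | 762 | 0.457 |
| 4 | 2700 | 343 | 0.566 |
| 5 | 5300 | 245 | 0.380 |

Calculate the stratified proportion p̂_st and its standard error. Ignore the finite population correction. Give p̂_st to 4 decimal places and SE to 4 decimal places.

p̂_st ≈ 0.4327, SE ≈ 0.0122

N = 18000; stratum weights W_h = N_h/N.
p̂_st = Σ W_h p̂_h = (3100·0.388 + 2300·0.409 + 4600·0.457 + 2700·0.566 + 5300·0.380)/18000 = 0.43266
V̂(p̂_st) = Σ W_h² p̂_h(1−p̂_h)/(n_h−1):
  stratum 1: (3100/18000)²·0.388·0.612/396 = 1.77855e-05
  stratum 2: (2300/18000)²·0.409·0.591/390 = 1.01194e-05
  stratum 3: (4600/18000)²·0.457·0.543/761 = 2.12962e-05
  stratum 4: (2700/18000)²·0.566·0.434/342 = 1.61608e-05
  stratum 5: (5300/18000)²·0.380·0.620/244 = 8.37129e-05
V̂(p̂_st) = 0.000149075; SE = √V̂ = 0.0122096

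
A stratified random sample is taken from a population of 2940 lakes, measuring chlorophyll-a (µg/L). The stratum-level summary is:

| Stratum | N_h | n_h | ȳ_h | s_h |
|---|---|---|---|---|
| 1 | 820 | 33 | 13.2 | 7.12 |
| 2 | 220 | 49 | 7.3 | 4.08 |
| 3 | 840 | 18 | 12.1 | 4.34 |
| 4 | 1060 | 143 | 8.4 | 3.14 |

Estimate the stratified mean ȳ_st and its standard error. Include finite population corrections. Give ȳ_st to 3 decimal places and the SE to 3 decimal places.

ȳ_st ≈ 10.714, SE ≈ 0.456

ȳ_st = Σ W_h ȳ_h = (820·13.2 + 220·7.3 + 840·12.1 + 1060·8.4)/2940 = 10.71361
V̂(ȳ_st) = Σ W_h² (1 − n_h/N_h) s_h²/n_h, with W_h = N_h/N and N = 2940:
  stratum 1: (820/2940)²·(1 − 33/820)·7.12²/33 = 0.114694
  stratum 2: (220/2940)²·(1 − 49/220)·4.08²/49 = 0.00147859
  stratum 3: (840/2940)²·(1 − 18/840)·4.34²/18 = 0.0835917
  stratum 4: (1060/2940)²·(1 − 143/1060)·3.14²/143 = 0.00775361
V̂(ȳ_st) = 0.207518
SE(ȳ_st) = √0.207518 = 0.455541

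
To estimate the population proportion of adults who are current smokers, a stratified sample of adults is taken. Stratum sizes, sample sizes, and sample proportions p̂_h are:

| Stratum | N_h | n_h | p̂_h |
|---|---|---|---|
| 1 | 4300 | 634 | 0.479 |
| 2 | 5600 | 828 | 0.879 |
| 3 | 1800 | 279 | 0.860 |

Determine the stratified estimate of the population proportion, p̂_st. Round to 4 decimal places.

N = 11700; stratum weights W_h = N_h/N.
p̂_st = Σ W_h p̂_h = (4300·0.479 + 5600·0.879 + 1800·0.860)/11700 = 0.72907

p̂_st ≈ 0.7291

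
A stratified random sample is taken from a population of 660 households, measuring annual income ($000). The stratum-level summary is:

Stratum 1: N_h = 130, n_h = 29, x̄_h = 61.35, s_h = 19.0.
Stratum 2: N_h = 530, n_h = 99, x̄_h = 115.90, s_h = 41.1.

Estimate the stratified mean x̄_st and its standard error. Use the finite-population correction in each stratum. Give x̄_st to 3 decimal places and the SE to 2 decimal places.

x̄_st = Σ W_h x̄_h = (130·61.35 + 530·115.90)/660 = 105.15530
V̂(x̄_st) = Σ W_h² (1 − n_h/N_h) s_h²/n_h, with W_h = N_h/N and N = 660:
  stratum 1: (130/660)²·(1 − 29/130)·19.0²/29 = 0.37522
  stratum 2: (530/660)²·(1 − 99/530)·41.1²/99 = 8.94775
V̂(x̄_st) = 9.32297
SE(x̄_st) = √9.32297 = 3.05335

x̄_st ≈ 105.155, SE ≈ 3.05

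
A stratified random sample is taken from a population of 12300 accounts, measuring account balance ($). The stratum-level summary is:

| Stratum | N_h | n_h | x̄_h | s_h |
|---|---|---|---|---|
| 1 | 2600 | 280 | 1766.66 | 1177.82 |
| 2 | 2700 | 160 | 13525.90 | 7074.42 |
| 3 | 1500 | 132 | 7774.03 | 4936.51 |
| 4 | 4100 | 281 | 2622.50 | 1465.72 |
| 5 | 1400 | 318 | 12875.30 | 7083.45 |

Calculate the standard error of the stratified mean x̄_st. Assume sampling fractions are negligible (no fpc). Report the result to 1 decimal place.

V̂(x̄_st) = Σ W_h² s_h²/n_h, with W_h = N_h/N and N = 12300:
  stratum 1: (2600/12300)²·1177.82²/280 = 221.379
  stratum 2: (2700/12300)²·7074.42²/160 = 15072.3
  stratum 3: (1500/12300)²·4936.51²/132 = 2745.61
  stratum 4: (4100/12300)²·1465.72²/281 = 849.48
  stratum 5: (1400/12300)²·7083.45²/318 = 2044.13
V̂(x̄_st) = 20932.9
SE(x̄_st) = √20932.9 = 144.682

SE(x̄_st) ≈ 144.7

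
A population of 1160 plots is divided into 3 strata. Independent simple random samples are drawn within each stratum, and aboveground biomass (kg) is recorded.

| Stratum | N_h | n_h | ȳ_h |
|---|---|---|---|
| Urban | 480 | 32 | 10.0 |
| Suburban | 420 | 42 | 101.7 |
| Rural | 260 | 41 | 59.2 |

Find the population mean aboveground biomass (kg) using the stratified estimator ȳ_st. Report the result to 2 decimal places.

N = Σ N_h = 1160. Stratum weights W_h = N_h/N.
ȳ_st = (480·10.0 + 420·101.7 + 260·59.2) / 1160 = 54.2293

ȳ_st ≈ 54.23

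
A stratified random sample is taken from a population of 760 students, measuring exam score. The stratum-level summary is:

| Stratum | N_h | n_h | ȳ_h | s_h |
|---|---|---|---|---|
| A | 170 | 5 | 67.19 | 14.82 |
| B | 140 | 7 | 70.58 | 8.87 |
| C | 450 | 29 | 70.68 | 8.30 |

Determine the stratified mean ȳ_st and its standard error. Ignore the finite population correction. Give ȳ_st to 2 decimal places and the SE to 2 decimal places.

ȳ_st ≈ 69.88, SE ≈ 1.85

ȳ_st = Σ W_h ȳ_h = (170·67.19 + 140·70.58 + 450·70.68)/760 = 69.88092
V̂(ȳ_st) = Σ W_h² s_h²/n_h, with W_h = N_h/N and N = 760:
  stratum A: (170/760)²·14.82²/5 = 2.19785
  stratum B: (140/760)²·8.87²/7 = 0.381398
  stratum C: (450/760)²·8.30²/29 = 0.832829
V̂(ȳ_st) = 3.41207
SE(ȳ_st) = √3.41207 = 1.84718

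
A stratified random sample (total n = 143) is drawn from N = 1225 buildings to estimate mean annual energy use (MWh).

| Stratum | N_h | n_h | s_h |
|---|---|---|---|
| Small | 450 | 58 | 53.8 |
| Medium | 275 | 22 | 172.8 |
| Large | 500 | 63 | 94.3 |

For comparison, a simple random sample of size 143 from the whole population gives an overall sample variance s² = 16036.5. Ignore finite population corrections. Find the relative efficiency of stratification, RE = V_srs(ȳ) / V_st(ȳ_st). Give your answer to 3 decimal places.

RE ≈ 1.137

V̂(ȳ_st) = Σ W_h² s_h²/n_h, with W_h = N_h/N and N = 1225:
  stratum Small: (450/1225)²·53.8²/58 = 6.73425
  stratum Medium: (275/1225)²·172.8²/22 = 68.4003
  stratum Large: (500/1225)²·94.3²/63 = 23.5153
V_st = 98.6499
V_srs = s²/n = 16036.5/143 = 112.143
Relative efficiency = V_srs / V_st = 112.143/98.6499 = 1.1368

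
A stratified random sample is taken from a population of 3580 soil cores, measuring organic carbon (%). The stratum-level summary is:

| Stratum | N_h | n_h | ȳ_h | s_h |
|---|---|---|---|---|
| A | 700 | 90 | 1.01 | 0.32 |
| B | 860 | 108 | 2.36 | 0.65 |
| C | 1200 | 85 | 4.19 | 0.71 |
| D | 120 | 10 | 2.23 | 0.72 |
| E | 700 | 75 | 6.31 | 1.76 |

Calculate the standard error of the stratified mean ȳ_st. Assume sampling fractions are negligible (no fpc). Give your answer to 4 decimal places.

SE(ȳ_st) ≈ 0.0507

V̂(ȳ_st) = Σ W_h² s_h²/n_h, with W_h = N_h/N and N = 3580:
  stratum A: (700/3580)²·0.32²/90 = 4.34998e-05
  stratum B: (860/3580)²·0.65²/108 = 0.000225753
  stratum C: (1200/3580)²·0.71²/85 = 0.000666337
  stratum D: (120/3580)²·0.72²/10 = 5.82454e-05
  stratum E: (700/3580)²·1.76²/75 = 0.00157904
V̂(ȳ_st) = 0.00257288
SE(ȳ_st) = √0.00257288 = 0.0507236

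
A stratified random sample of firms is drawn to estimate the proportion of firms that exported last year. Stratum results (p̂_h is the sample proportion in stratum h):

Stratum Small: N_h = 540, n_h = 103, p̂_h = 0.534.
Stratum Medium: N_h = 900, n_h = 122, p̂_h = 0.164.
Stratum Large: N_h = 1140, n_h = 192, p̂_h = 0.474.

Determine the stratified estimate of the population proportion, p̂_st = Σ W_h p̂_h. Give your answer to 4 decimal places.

N = 2580; stratum weights W_h = N_h/N.
p̂_st = Σ W_h p̂_h = (540·0.534 + 900·0.164 + 1140·0.474)/2580 = 0.37842

p̂_st ≈ 0.3784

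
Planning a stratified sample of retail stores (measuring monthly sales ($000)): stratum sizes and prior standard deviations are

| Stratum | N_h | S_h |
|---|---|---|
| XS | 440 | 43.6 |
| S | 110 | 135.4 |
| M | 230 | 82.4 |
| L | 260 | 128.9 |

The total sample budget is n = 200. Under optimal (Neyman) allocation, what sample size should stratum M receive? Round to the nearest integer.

44

Neyman allocation: n_h = n · N_h S_h / Σ N_i S_i, with n = 200.
  stratum XS: N_h·S_h = 440·43.6 = 19184.00
  stratum S: N_h·S_h = 110·135.4 = 14894.00
  stratum M: N_h·S_h = 230·82.4 = 18952.00
  stratum L: N_h·S_h = 260·128.9 = 33514.00
Σ N_h S_h = 86544.00
n for stratum M = 200·18952.00/86544.00 = 43.797 → 44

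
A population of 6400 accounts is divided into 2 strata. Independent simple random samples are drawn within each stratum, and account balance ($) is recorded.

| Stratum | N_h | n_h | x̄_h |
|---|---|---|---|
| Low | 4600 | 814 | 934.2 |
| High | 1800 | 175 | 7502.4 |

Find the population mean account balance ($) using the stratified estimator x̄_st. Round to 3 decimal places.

x̄_st ≈ 2781.506

N = Σ N_h = 6400. Stratum weights W_h = N_h/N.
x̄_st = (4600·934.2 + 1800·7502.4) / 6400 = 2781.50625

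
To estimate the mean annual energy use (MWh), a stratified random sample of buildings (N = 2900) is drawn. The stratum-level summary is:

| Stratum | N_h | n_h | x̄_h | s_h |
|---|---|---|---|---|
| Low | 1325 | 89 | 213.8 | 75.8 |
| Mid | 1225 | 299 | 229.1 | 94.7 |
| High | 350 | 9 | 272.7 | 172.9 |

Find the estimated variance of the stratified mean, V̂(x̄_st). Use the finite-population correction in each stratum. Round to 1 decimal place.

V̂(x̄_st) = Σ W_h² (1 − n_h/N_h) s_h²/n_h, with W_h = N_h/N and N = 2900:
  stratum Low: (1325/2900)²·(1 − 89/1325)·75.8²/89 = 12.5715
  stratum Mid: (1225/2900)²·(1 − 299/1225)·94.7²/299 = 4.04557
  stratum High: (350/2900)²·(1 − 9/350)·172.9²/9 = 47.1383
V̂(x̄_st) = 63.7554

V̂(x̄_st) ≈ 63.8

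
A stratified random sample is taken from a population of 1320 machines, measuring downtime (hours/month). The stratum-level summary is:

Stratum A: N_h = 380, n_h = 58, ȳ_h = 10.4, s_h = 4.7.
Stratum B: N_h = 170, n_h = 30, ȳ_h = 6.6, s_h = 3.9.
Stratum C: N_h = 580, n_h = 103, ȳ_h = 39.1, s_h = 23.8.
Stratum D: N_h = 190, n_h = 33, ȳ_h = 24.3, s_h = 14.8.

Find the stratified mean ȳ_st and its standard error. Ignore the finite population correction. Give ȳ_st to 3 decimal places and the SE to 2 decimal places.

ȳ_st = Σ W_h ȳ_h = (380·10.4 + 170·6.6 + 580·39.1 + 190·24.3)/1320 = 24.52197
V̂(ȳ_st) = Σ W_h² s_h²/n_h, with W_h = N_h/N and N = 1320:
  stratum A: (380/1320)²·4.7²/58 = 0.0315636
  stratum B: (170/1320)²·3.9²/30 = 0.00840926
  stratum C: (580/1320)²·23.8²/103 = 1.06176
  stratum D: (190/1320)²·14.8²/33 = 0.137521
V̂(ȳ_st) = 1.23925
SE(ȳ_st) = √1.23925 = 1.11322

ȳ_st ≈ 24.522, SE ≈ 1.11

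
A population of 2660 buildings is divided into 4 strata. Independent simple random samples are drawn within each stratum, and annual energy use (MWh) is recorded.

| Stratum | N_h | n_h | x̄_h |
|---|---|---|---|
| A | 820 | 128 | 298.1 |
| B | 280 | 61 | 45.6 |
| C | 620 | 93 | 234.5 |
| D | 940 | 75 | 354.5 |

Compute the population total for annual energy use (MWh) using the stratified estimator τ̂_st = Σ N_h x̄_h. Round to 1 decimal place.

τ̂_st = Σ N_h x̄_h = 820·298.1 + 280·45.6 + 620·234.5 + 940·354.5 = 735830.0

τ̂_st ≈ 735830.0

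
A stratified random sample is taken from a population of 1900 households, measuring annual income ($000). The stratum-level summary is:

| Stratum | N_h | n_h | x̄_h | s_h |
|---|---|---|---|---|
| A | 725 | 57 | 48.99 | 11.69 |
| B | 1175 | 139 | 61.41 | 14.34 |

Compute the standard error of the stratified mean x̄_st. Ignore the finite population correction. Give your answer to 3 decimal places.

V̂(x̄_st) = Σ W_h² s_h²/n_h, with W_h = N_h/N and N = 1900:
  stratum A: (725/1900)²·11.69²/57 = 0.349078
  stratum B: (1175/1900)²·14.34²/139 = 0.565786
V̂(x̄_st) = 0.914864
SE(x̄_st) = √0.914864 = 0.956485

SE(x̄_st) ≈ 0.956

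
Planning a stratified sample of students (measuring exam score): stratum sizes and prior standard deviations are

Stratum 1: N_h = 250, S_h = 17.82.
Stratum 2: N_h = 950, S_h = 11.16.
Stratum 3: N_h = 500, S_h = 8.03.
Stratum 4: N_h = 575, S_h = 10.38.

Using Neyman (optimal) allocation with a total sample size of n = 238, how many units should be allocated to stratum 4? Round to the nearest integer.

57

Neyman allocation: n_h = n · N_h S_h / Σ N_i S_i, with n = 238.
  stratum 1: N_h·S_h = 250·17.82 = 4455.00
  stratum 2: N_h·S_h = 950·11.16 = 10602.00
  stratum 3: N_h·S_h = 500·8.03 = 4015.00
  stratum 4: N_h·S_h = 575·10.38 = 5968.50
Σ N_h S_h = 25040.50
n for stratum 4 = 238·5968.50/25040.50 = 56.728 → 57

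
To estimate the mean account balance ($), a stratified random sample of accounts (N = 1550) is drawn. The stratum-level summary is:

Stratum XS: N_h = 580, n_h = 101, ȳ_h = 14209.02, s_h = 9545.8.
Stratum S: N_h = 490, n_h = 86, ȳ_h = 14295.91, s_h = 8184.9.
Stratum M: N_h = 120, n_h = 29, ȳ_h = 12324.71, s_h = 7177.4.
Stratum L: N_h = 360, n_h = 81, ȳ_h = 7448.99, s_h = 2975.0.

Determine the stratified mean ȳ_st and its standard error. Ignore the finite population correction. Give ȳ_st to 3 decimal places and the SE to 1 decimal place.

ȳ_st = Σ W_h ȳ_h = (580·14209.02 + 490·14295.91 + 120·12324.71 + 360·7448.99)/1550 = 12520.53490
V̂(ȳ_st) = Σ W_h² s_h²/n_h, with W_h = N_h/N and N = 1550:
  stratum XS: (580/1550)²·9545.8²/101 = 126327
  stratum S: (490/1550)²·8184.9²/86 = 77849.7
  stratum M: (120/1550)²·7177.4²/29 = 10647.2
  stratum L: (360/1550)²·2975.0²/81 = 5894.28
V̂(ȳ_st) = 220718
SE(ȳ_st) = √220718 = 469.806

ȳ_st ≈ 12520.535, SE ≈ 469.8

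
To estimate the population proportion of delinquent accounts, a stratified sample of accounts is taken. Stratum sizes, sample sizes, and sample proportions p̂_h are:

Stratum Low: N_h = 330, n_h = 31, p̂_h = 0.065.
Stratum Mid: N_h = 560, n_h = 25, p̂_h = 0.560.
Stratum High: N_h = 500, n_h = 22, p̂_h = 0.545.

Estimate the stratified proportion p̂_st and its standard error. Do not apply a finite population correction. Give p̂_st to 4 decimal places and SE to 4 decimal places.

p̂_st ≈ 0.4371, SE ≈ 0.0575

N = 1390; stratum weights W_h = N_h/N.
p̂_st = Σ W_h p̂_h = (330·0.065 + 560·0.560 + 500·0.545)/1390 = 0.43709
V̂(p̂_st) = Σ W_h² p̂_h(1−p̂_h)/(n_h−1):
  stratum Low: (330/1390)²·0.065·0.935/30 = 0.000114183
  stratum Mid: (560/1390)²·0.560·0.440/24 = 0.00166639
  stratum High: (500/1390)²·0.545·0.455/21 = 0.00152791
V̂(p̂_st) = 0.00330848; SE = √V̂ = 0.0575194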